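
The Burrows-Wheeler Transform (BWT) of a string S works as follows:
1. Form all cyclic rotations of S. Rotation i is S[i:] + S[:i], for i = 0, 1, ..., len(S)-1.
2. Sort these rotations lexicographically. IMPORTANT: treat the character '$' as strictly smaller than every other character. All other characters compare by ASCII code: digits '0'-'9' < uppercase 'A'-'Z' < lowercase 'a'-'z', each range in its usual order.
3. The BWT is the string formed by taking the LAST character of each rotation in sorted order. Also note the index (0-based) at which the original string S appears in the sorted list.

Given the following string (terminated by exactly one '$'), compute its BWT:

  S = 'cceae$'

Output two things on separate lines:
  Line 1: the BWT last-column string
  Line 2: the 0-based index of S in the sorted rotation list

All 6 rotations (rotation i = S[i:]+S[:i]):
  rot[0] = cceae$
  rot[1] = ceae$c
  rot[2] = eae$cc
  rot[3] = ae$cce
  rot[4] = e$ccea
  rot[5] = $cceae
Sorted (with $ < everything):
  sorted[0] = $cceae  (last char: 'e')
  sorted[1] = ae$cce  (last char: 'e')
  sorted[2] = cceae$  (last char: '$')
  sorted[3] = ceae$c  (last char: 'c')
  sorted[4] = e$ccea  (last char: 'a')
  sorted[5] = eae$cc  (last char: 'c')
Last column: ee$cac
Original string S is at sorted index 2

Answer: ee$cac
2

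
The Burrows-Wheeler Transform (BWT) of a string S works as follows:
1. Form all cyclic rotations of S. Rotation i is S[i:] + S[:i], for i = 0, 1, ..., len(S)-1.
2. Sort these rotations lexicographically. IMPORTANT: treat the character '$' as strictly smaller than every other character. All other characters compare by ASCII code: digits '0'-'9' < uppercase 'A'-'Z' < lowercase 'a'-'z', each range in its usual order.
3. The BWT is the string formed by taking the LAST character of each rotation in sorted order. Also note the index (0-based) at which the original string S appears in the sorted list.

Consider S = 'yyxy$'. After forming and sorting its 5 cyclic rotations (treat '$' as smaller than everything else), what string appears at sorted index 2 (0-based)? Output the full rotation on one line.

Answer: y$yyx

Derivation:
All 5 rotations (rotation i = S[i:]+S[:i]):
  rot[0] = yyxy$
  rot[1] = yxy$y
  rot[2] = xy$yy
  rot[3] = y$yyx
  rot[4] = $yyxy
Sorted (with $ < everything):
  sorted[0] = $yyxy
  sorted[1] = xy$yy
  sorted[2] = y$yyx
  sorted[3] = yxy$y
  sorted[4] = yyxy$
sorted[2] = y$yyx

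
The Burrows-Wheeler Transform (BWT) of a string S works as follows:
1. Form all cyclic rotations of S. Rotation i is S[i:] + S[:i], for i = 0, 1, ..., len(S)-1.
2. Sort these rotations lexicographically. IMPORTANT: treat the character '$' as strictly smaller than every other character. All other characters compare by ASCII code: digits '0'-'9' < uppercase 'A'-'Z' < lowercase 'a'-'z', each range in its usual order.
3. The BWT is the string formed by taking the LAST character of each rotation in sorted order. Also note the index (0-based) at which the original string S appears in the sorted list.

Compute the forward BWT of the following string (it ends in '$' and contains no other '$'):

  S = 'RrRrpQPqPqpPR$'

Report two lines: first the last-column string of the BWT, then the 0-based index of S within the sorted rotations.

Answer: RpQqpP$rqrPPRR
6

Derivation:
All 14 rotations (rotation i = S[i:]+S[:i]):
  rot[0] = RrRrpQPqPqpPR$
  rot[1] = rRrpQPqPqpPR$R
  rot[2] = RrpQPqPqpPR$Rr
  rot[3] = rpQPqPqpPR$RrR
  rot[4] = pQPqPqpPR$RrRr
  rot[5] = QPqPqpPR$RrRrp
  rot[6] = PqPqpPR$RrRrpQ
  rot[7] = qPqpPR$RrRrpQP
  rot[8] = PqpPR$RrRrpQPq
  rot[9] = qpPR$RrRrpQPqP
  rot[10] = pPR$RrRrpQPqPq
  rot[11] = PR$RrRrpQPqPqp
  rot[12] = R$RrRrpQPqPqpP
  rot[13] = $RrRrpQPqPqpPR
Sorted (with $ < everything):
  sorted[0] = $RrRrpQPqPqpPR  (last char: 'R')
  sorted[1] = PR$RrRrpQPqPqp  (last char: 'p')
  sorted[2] = PqPqpPR$RrRrpQ  (last char: 'Q')
  sorted[3] = PqpPR$RrRrpQPq  (last char: 'q')
  sorted[4] = QPqPqpPR$RrRrp  (last char: 'p')
  sorted[5] = R$RrRrpQPqPqpP  (last char: 'P')
  sorted[6] = RrRrpQPqPqpPR$  (last char: '$')
  sorted[7] = RrpQPqPqpPR$Rr  (last char: 'r')
  sorted[8] = pPR$RrRrpQPqPq  (last char: 'q')
  sorted[9] = pQPqPqpPR$RrRr  (last char: 'r')
  sorted[10] = qPqpPR$RrRrpQP  (last char: 'P')
  sorted[11] = qpPR$RrRrpQPqP  (last char: 'P')
  sorted[12] = rRrpQPqPqpPR$R  (last char: 'R')
  sorted[13] = rpQPqPqpPR$RrR  (last char: 'R')
Last column: RpQqpP$rqrPPRR
Original string S is at sorted index 6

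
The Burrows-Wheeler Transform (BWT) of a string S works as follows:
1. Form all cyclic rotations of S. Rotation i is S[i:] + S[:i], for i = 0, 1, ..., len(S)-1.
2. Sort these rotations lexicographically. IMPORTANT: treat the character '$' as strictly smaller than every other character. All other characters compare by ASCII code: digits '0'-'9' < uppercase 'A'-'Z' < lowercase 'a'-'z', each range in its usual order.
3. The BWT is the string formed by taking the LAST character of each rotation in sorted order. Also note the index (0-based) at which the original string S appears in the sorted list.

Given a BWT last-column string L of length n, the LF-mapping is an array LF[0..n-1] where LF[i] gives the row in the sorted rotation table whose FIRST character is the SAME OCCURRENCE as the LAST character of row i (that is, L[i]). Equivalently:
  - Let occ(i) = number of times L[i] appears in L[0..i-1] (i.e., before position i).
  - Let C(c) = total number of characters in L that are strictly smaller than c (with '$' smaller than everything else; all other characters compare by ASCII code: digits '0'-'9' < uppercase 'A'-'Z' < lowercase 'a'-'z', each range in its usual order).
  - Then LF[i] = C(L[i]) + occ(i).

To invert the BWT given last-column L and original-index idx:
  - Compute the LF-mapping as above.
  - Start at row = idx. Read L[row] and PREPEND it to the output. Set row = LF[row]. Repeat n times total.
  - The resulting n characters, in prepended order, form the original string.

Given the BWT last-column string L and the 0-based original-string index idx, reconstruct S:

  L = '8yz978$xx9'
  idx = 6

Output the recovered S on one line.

LF mapping: 2 8 9 4 1 3 0 6 7 5
Walk LF starting at row 6, prepending L[row]:
  step 1: row=6, L[6]='$', prepend. Next row=LF[6]=0
  step 2: row=0, L[0]='8', prepend. Next row=LF[0]=2
  step 3: row=2, L[2]='z', prepend. Next row=LF[2]=9
  step 4: row=9, L[9]='9', prepend. Next row=LF[9]=5
  step 5: row=5, L[5]='8', prepend. Next row=LF[5]=3
  step 6: row=3, L[3]='9', prepend. Next row=LF[3]=4
  step 7: row=4, L[4]='7', prepend. Next row=LF[4]=1
  step 8: row=1, L[1]='y', prepend. Next row=LF[1]=8
  step 9: row=8, L[8]='x', prepend. Next row=LF[8]=7
  step 10: row=7, L[7]='x', prepend. Next row=LF[7]=6
Reversed output: xxy7989z8$

Answer: xxy7989z8$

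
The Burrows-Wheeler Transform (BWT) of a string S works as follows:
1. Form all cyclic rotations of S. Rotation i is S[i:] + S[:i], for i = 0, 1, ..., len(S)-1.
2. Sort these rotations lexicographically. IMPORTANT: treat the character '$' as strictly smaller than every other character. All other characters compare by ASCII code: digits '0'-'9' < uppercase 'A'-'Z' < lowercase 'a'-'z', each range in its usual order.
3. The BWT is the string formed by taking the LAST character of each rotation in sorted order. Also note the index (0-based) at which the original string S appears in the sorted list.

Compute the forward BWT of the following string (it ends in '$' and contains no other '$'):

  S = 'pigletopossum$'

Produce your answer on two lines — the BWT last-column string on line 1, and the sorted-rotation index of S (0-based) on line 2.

All 14 rotations (rotation i = S[i:]+S[:i]):
  rot[0] = pigletopossum$
  rot[1] = igletopossum$p
  rot[2] = gletopossum$pi
  rot[3] = letopossum$pig
  rot[4] = etopossum$pigl
  rot[5] = topossum$pigle
  rot[6] = opossum$piglet
  rot[7] = possum$pigleto
  rot[8] = ossum$pigletop
  rot[9] = ssum$pigletopo
  rot[10] = sum$pigletopos
  rot[11] = um$pigletoposs
  rot[12] = m$pigletopossu
  rot[13] = $pigletopossum
Sorted (with $ < everything):
  sorted[0] = $pigletopossum  (last char: 'm')
  sorted[1] = etopossum$pigl  (last char: 'l')
  sorted[2] = gletopossum$pi  (last char: 'i')
  sorted[3] = igletopossum$p  (last char: 'p')
  sorted[4] = letopossum$pig  (last char: 'g')
  sorted[5] = m$pigletopossu  (last char: 'u')
  sorted[6] = opossum$piglet  (last char: 't')
  sorted[7] = ossum$pigletop  (last char: 'p')
  sorted[8] = pigletopossum$  (last char: '$')
  sorted[9] = possum$pigleto  (last char: 'o')
  sorted[10] = ssum$pigletopo  (last char: 'o')
  sorted[11] = sum$pigletopos  (last char: 's')
  sorted[12] = topossum$pigle  (last char: 'e')
  sorted[13] = um$pigletoposs  (last char: 's')
Last column: mlipgutp$ooses
Original string S is at sorted index 8

Answer: mlipgutp$ooses
8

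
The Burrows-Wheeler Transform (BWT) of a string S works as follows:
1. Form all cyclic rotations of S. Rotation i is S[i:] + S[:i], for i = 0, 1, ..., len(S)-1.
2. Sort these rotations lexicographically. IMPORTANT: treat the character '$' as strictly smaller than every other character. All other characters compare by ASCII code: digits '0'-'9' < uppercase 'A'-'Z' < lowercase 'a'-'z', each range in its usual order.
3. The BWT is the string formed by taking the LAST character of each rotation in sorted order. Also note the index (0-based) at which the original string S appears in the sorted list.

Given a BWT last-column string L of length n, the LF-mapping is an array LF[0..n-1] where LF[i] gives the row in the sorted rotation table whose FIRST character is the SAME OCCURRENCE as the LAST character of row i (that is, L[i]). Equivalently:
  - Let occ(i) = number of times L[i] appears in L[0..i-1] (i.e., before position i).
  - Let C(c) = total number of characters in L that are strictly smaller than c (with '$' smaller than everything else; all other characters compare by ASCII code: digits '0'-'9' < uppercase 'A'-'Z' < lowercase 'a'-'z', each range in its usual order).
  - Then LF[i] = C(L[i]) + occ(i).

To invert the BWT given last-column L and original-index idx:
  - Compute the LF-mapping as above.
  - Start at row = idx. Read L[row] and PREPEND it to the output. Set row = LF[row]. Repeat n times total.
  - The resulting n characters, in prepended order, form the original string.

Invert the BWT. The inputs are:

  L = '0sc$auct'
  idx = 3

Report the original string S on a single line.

Answer: cactus0$

Derivation:
LF mapping: 1 5 3 0 2 7 4 6
Walk LF starting at row 3, prepending L[row]:
  step 1: row=3, L[3]='$', prepend. Next row=LF[3]=0
  step 2: row=0, L[0]='0', prepend. Next row=LF[0]=1
  step 3: row=1, L[1]='s', prepend. Next row=LF[1]=5
  step 4: row=5, L[5]='u', prepend. Next row=LF[5]=7
  step 5: row=7, L[7]='t', prepend. Next row=LF[7]=6
  step 6: row=6, L[6]='c', prepend. Next row=LF[6]=4
  step 7: row=4, L[4]='a', prepend. Next row=LF[4]=2
  step 8: row=2, L[2]='c', prepend. Next row=LF[2]=3
Reversed output: cactus0$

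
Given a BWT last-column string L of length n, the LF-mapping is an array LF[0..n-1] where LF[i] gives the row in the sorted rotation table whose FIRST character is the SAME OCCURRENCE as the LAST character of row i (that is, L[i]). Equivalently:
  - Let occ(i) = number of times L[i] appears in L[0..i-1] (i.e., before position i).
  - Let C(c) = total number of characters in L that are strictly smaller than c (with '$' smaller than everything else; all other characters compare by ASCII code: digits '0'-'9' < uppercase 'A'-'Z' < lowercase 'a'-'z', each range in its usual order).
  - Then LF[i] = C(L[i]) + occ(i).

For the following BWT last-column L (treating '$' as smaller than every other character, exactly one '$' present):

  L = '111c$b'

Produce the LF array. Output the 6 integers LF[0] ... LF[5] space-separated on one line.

Char counts: '$':1, '1':3, 'b':1, 'c':1
C (first-col start): C('$')=0, C('1')=1, C('b')=4, C('c')=5
L[0]='1': occ=0, LF[0]=C('1')+0=1+0=1
L[1]='1': occ=1, LF[1]=C('1')+1=1+1=2
L[2]='1': occ=2, LF[2]=C('1')+2=1+2=3
L[3]='c': occ=0, LF[3]=C('c')+0=5+0=5
L[4]='$': occ=0, LF[4]=C('$')+0=0+0=0
L[5]='b': occ=0, LF[5]=C('b')+0=4+0=4

Answer: 1 2 3 5 0 4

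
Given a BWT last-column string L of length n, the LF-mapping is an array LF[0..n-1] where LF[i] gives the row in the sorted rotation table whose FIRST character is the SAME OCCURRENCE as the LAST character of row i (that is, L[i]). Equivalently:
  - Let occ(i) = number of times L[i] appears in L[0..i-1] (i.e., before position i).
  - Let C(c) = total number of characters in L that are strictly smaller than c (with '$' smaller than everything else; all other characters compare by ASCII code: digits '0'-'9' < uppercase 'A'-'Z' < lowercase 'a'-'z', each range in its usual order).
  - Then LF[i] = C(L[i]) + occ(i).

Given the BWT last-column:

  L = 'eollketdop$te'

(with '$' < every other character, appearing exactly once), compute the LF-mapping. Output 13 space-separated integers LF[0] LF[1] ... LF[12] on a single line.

Char counts: '$':1, 'd':1, 'e':3, 'k':1, 'l':2, 'o':2, 'p':1, 't':2
C (first-col start): C('$')=0, C('d')=1, C('e')=2, C('k')=5, C('l')=6, C('o')=8, C('p')=10, C('t')=11
L[0]='e': occ=0, LF[0]=C('e')+0=2+0=2
L[1]='o': occ=0, LF[1]=C('o')+0=8+0=8
L[2]='l': occ=0, LF[2]=C('l')+0=6+0=6
L[3]='l': occ=1, LF[3]=C('l')+1=6+1=7
L[4]='k': occ=0, LF[4]=C('k')+0=5+0=5
L[5]='e': occ=1, LF[5]=C('e')+1=2+1=3
L[6]='t': occ=0, LF[6]=C('t')+0=11+0=11
L[7]='d': occ=0, LF[7]=C('d')+0=1+0=1
L[8]='o': occ=1, LF[8]=C('o')+1=8+1=9
L[9]='p': occ=0, LF[9]=C('p')+0=10+0=10
L[10]='$': occ=0, LF[10]=C('$')+0=0+0=0
L[11]='t': occ=1, LF[11]=C('t')+1=11+1=12
L[12]='e': occ=2, LF[12]=C('e')+2=2+2=4

Answer: 2 8 6 7 5 3 11 1 9 10 0 12 4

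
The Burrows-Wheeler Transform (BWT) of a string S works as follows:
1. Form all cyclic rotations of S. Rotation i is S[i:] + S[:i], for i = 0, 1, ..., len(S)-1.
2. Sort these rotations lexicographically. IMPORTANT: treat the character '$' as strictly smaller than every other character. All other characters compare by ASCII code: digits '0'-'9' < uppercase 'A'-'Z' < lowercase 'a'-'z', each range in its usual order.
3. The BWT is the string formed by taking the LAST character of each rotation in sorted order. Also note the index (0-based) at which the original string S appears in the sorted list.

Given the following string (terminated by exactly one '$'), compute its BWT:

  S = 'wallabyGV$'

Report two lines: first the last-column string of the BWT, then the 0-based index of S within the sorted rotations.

Answer: VyGlwala$b
8

Derivation:
All 10 rotations (rotation i = S[i:]+S[:i]):
  rot[0] = wallabyGV$
  rot[1] = allabyGV$w
  rot[2] = llabyGV$wa
  rot[3] = labyGV$wal
  rot[4] = abyGV$wall
  rot[5] = byGV$walla
  rot[6] = yGV$wallab
  rot[7] = GV$wallaby
  rot[8] = V$wallabyG
  rot[9] = $wallabyGV
Sorted (with $ < everything):
  sorted[0] = $wallabyGV  (last char: 'V')
  sorted[1] = GV$wallaby  (last char: 'y')
  sorted[2] = V$wallabyG  (last char: 'G')
  sorted[3] = abyGV$wall  (last char: 'l')
  sorted[4] = allabyGV$w  (last char: 'w')
  sorted[5] = byGV$walla  (last char: 'a')
  sorted[6] = labyGV$wal  (last char: 'l')
  sorted[7] = llabyGV$wa  (last char: 'a')
  sorted[8] = wallabyGV$  (last char: '$')
  sorted[9] = yGV$wallab  (last char: 'b')
Last column: VyGlwala$b
Original string S is at sorted index 8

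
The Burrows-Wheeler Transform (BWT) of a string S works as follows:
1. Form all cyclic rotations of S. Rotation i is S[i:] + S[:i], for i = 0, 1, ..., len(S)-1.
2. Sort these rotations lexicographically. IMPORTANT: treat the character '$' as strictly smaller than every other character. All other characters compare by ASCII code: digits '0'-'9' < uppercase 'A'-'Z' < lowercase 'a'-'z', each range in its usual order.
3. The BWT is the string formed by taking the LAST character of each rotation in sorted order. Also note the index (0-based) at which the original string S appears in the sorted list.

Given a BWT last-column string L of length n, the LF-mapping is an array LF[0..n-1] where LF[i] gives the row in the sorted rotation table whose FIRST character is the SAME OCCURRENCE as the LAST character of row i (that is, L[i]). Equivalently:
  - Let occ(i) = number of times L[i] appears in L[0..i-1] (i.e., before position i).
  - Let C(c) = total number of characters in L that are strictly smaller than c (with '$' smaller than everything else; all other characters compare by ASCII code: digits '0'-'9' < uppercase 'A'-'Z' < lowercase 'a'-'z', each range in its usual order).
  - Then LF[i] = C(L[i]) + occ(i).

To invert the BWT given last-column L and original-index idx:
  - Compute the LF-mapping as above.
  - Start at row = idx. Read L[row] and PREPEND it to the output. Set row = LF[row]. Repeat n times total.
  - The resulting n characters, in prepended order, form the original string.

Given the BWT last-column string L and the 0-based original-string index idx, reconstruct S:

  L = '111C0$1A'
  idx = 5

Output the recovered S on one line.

Answer: 1AC1011$

Derivation:
LF mapping: 2 3 4 7 1 0 5 6
Walk LF starting at row 5, prepending L[row]:
  step 1: row=5, L[5]='$', prepend. Next row=LF[5]=0
  step 2: row=0, L[0]='1', prepend. Next row=LF[0]=2
  step 3: row=2, L[2]='1', prepend. Next row=LF[2]=4
  step 4: row=4, L[4]='0', prepend. Next row=LF[4]=1
  step 5: row=1, L[1]='1', prepend. Next row=LF[1]=3
  step 6: row=3, L[3]='C', prepend. Next row=LF[3]=7
  step 7: row=7, L[7]='A', prepend. Next row=LF[7]=6
  step 8: row=6, L[6]='1', prepend. Next row=LF[6]=5
Reversed output: 1AC1011$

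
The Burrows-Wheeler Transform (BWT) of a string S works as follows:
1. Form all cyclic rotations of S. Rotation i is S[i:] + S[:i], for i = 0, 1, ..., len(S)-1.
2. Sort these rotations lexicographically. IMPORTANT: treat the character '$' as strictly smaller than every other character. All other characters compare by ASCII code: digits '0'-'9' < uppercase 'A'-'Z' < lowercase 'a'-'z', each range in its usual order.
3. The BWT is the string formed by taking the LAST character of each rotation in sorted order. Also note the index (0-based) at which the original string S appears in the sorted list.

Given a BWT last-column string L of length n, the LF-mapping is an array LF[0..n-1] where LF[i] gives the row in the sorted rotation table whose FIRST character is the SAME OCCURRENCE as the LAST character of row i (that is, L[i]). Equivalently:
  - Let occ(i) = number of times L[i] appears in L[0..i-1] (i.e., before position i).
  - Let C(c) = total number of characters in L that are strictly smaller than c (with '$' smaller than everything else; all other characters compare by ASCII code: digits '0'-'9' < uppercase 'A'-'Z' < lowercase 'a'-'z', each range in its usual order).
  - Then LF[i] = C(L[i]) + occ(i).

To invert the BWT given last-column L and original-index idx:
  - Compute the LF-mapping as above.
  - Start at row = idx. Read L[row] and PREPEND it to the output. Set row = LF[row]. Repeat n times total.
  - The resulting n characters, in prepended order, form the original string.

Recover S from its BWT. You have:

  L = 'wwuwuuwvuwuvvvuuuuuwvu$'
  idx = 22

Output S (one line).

LF mapping: 17 18 1 19 2 3 20 12 4 21 5 13 14 15 6 7 8 9 10 22 16 11 0
Walk LF starting at row 22, prepending L[row]:
  step 1: row=22, L[22]='$', prepend. Next row=LF[22]=0
  step 2: row=0, L[0]='w', prepend. Next row=LF[0]=17
  step 3: row=17, L[17]='u', prepend. Next row=LF[17]=9
  step 4: row=9, L[9]='w', prepend. Next row=LF[9]=21
  step 5: row=21, L[21]='u', prepend. Next row=LF[21]=11
  step 6: row=11, L[11]='v', prepend. Next row=LF[11]=13
  step 7: row=13, L[13]='v', prepend. Next row=LF[13]=15
  step 8: row=15, L[15]='u', prepend. Next row=LF[15]=7
  step 9: row=7, L[7]='v', prepend. Next row=LF[7]=12
  step 10: row=12, L[12]='v', prepend. Next row=LF[12]=14
  step 11: row=14, L[14]='u', prepend. Next row=LF[14]=6
  step 12: row=6, L[6]='w', prepend. Next row=LF[6]=20
  step 13: row=20, L[20]='v', prepend. Next row=LF[20]=16
  step 14: row=16, L[16]='u', prepend. Next row=LF[16]=8
  step 15: row=8, L[8]='u', prepend. Next row=LF[8]=4
  step 16: row=4, L[4]='u', prepend. Next row=LF[4]=2
  step 17: row=2, L[2]='u', prepend. Next row=LF[2]=1
  step 18: row=1, L[1]='w', prepend. Next row=LF[1]=18
  step 19: row=18, L[18]='u', prepend. Next row=LF[18]=10
  step 20: row=10, L[10]='u', prepend. Next row=LF[10]=5
  step 21: row=5, L[5]='u', prepend. Next row=LF[5]=3
  step 22: row=3, L[3]='w', prepend. Next row=LF[3]=19
  step 23: row=19, L[19]='w', prepend. Next row=LF[19]=22
Reversed output: wwuuuwuuuuvwuvvuvvuwuw$

Answer: wwuuuwuuuuvwuvvuvvuwuw$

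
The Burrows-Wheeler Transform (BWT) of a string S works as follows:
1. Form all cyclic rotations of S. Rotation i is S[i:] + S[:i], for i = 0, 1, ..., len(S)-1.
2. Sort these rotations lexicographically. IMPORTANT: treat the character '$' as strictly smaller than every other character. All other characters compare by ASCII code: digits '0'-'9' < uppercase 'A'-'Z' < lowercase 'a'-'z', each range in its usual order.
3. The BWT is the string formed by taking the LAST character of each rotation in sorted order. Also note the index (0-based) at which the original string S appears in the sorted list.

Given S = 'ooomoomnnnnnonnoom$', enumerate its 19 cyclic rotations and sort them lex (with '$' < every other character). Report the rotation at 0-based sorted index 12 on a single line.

Answer: omnnnnnonnoom$ooomo

Derivation:
All 19 rotations (rotation i = S[i:]+S[:i]):
  rot[0] = ooomoomnnnnnonnoom$
  rot[1] = oomoomnnnnnonnoom$o
  rot[2] = omoomnnnnnonnoom$oo
  rot[3] = moomnnnnnonnoom$ooo
  rot[4] = oomnnnnnonnoom$ooom
  rot[5] = omnnnnnonnoom$ooomo
  rot[6] = mnnnnnonnoom$ooomoo
  rot[7] = nnnnnonnoom$ooomoom
  rot[8] = nnnnonnoom$ooomoomn
  rot[9] = nnnonnoom$ooomoomnn
  rot[10] = nnonnoom$ooomoomnnn
  rot[11] = nonnoom$ooomoomnnnn
  rot[12] = onnoom$ooomoomnnnnn
  rot[13] = nnoom$ooomoomnnnnno
  rot[14] = noom$ooomoomnnnnnon
  rot[15] = oom$ooomoomnnnnnonn
  rot[16] = om$ooomoomnnnnnonno
  rot[17] = m$ooomoomnnnnnonnoo
  rot[18] = $ooomoomnnnnnonnoom
Sorted (with $ < everything):
  sorted[0] = $ooomoomnnnnnonnoom
  sorted[1] = m$ooomoomnnnnnonnoo
  sorted[2] = mnnnnnonnoom$ooomoo
  sorted[3] = moomnnnnnonnoom$ooo
  sorted[4] = nnnnnonnoom$ooomoom
  sorted[5] = nnnnonnoom$ooomoomn
  sorted[6] = nnnonnoom$ooomoomnn
  sorted[7] = nnonnoom$ooomoomnnn
  sorted[8] = nnoom$ooomoomnnnnno
  sorted[9] = nonnoom$ooomoomnnnn
  sorted[10] = noom$ooomoomnnnnnon
  sorted[11] = om$ooomoomnnnnnonno
  sorted[12] = omnnnnnonnoom$ooomo
  sorted[13] = omoomnnnnnonnoom$oo
  sorted[14] = onnoom$ooomoomnnnnn
  sorted[15] = oom$ooomoomnnnnnonn
  sorted[16] = oomnnnnnonnoom$ooom
  sorted[17] = oomoomnnnnnonnoom$o
  sorted[18] = ooomoomnnnnnonnoom$
sorted[12] = omnnnnnonnoom$ooomo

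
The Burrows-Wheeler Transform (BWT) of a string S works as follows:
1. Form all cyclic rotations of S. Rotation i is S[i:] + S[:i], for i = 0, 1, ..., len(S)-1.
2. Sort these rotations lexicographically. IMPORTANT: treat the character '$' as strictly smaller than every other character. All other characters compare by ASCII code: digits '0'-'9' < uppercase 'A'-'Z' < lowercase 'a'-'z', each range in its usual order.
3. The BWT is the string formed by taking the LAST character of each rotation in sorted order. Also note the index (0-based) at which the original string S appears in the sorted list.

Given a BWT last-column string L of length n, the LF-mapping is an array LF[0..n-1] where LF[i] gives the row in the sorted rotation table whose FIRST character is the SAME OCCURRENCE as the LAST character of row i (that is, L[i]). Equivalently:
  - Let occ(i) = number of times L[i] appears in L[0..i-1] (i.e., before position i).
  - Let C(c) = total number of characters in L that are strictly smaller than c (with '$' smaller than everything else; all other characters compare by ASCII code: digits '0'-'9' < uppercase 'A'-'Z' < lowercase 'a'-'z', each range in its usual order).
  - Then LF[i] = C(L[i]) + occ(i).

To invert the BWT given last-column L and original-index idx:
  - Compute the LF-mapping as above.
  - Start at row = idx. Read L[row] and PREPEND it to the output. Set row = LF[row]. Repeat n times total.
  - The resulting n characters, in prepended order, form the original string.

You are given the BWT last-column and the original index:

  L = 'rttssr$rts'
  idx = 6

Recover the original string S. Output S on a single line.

Answer: sttrssrtr$

Derivation:
LF mapping: 1 7 8 4 5 2 0 3 9 6
Walk LF starting at row 6, prepending L[row]:
  step 1: row=6, L[6]='$', prepend. Next row=LF[6]=0
  step 2: row=0, L[0]='r', prepend. Next row=LF[0]=1
  step 3: row=1, L[1]='t', prepend. Next row=LF[1]=7
  step 4: row=7, L[7]='r', prepend. Next row=LF[7]=3
  step 5: row=3, L[3]='s', prepend. Next row=LF[3]=4
  step 6: row=4, L[4]='s', prepend. Next row=LF[4]=5
  step 7: row=5, L[5]='r', prepend. Next row=LF[5]=2
  step 8: row=2, L[2]='t', prepend. Next row=LF[2]=8
  step 9: row=8, L[8]='t', prepend. Next row=LF[8]=9
  step 10: row=9, L[9]='s', prepend. Next row=LF[9]=6
Reversed output: sttrssrtr$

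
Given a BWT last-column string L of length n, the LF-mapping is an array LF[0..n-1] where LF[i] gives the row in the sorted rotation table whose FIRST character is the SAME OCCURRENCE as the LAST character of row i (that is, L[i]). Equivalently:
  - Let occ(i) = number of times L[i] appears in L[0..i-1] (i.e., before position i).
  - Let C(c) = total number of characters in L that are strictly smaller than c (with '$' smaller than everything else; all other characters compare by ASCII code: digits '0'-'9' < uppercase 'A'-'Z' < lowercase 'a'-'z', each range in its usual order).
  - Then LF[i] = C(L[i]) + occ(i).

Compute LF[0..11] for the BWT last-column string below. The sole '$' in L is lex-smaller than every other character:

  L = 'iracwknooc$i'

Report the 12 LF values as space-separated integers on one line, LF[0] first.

Answer: 4 10 1 2 11 6 7 8 9 3 0 5

Derivation:
Char counts: '$':1, 'a':1, 'c':2, 'i':2, 'k':1, 'n':1, 'o':2, 'r':1, 'w':1
C (first-col start): C('$')=0, C('a')=1, C('c')=2, C('i')=4, C('k')=6, C('n')=7, C('o')=8, C('r')=10, C('w')=11
L[0]='i': occ=0, LF[0]=C('i')+0=4+0=4
L[1]='r': occ=0, LF[1]=C('r')+0=10+0=10
L[2]='a': occ=0, LF[2]=C('a')+0=1+0=1
L[3]='c': occ=0, LF[3]=C('c')+0=2+0=2
L[4]='w': occ=0, LF[4]=C('w')+0=11+0=11
L[5]='k': occ=0, LF[5]=C('k')+0=6+0=6
L[6]='n': occ=0, LF[6]=C('n')+0=7+0=7
L[7]='o': occ=0, LF[7]=C('o')+0=8+0=8
L[8]='o': occ=1, LF[8]=C('o')+1=8+1=9
L[9]='c': occ=1, LF[9]=C('c')+1=2+1=3
L[10]='$': occ=0, LF[10]=C('$')+0=0+0=0
L[11]='i': occ=1, LF[11]=C('i')+1=4+1=5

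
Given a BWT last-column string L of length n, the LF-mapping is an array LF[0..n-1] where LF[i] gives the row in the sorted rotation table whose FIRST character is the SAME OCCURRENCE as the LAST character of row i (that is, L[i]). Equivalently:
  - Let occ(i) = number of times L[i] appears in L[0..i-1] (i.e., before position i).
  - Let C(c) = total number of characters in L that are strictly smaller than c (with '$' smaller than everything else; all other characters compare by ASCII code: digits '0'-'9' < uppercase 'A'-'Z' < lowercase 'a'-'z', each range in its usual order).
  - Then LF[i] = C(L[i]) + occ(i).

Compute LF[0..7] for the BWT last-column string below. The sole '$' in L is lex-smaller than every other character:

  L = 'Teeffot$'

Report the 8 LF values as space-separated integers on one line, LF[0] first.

Answer: 1 2 3 4 5 6 7 0

Derivation:
Char counts: '$':1, 'T':1, 'e':2, 'f':2, 'o':1, 't':1
C (first-col start): C('$')=0, C('T')=1, C('e')=2, C('f')=4, C('o')=6, C('t')=7
L[0]='T': occ=0, LF[0]=C('T')+0=1+0=1
L[1]='e': occ=0, LF[1]=C('e')+0=2+0=2
L[2]='e': occ=1, LF[2]=C('e')+1=2+1=3
L[3]='f': occ=0, LF[3]=C('f')+0=4+0=4
L[4]='f': occ=1, LF[4]=C('f')+1=4+1=5
L[5]='o': occ=0, LF[5]=C('o')+0=6+0=6
L[6]='t': occ=0, LF[6]=C('t')+0=7+0=7
L[7]='$': occ=0, LF[7]=C('$')+0=0+0=0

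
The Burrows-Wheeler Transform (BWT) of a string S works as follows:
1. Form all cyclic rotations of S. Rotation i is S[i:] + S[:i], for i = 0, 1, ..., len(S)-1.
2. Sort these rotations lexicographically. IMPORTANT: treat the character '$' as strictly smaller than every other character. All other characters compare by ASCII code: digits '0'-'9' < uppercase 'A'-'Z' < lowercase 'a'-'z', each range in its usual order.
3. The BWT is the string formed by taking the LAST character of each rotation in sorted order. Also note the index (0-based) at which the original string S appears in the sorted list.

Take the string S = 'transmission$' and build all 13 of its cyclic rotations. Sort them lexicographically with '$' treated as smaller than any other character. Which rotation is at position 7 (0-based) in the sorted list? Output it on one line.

All 13 rotations (rotation i = S[i:]+S[:i]):
  rot[0] = transmission$
  rot[1] = ransmission$t
  rot[2] = ansmission$tr
  rot[3] = nsmission$tra
  rot[4] = smission$tran
  rot[5] = mission$trans
  rot[6] = ission$transm
  rot[7] = ssion$transmi
  rot[8] = sion$transmis
  rot[9] = ion$transmiss
  rot[10] = on$transmissi
  rot[11] = n$transmissio
  rot[12] = $transmission
Sorted (with $ < everything):
  sorted[0] = $transmission
  sorted[1] = ansmission$tr
  sorted[2] = ion$transmiss
  sorted[3] = ission$transm
  sorted[4] = mission$trans
  sorted[5] = n$transmissio
  sorted[6] = nsmission$tra
  sorted[7] = on$transmissi
  sorted[8] = ransmission$t
  sorted[9] = sion$transmis
  sorted[10] = smission$tran
  sorted[11] = ssion$transmi
  sorted[12] = transmission$
sorted[7] = on$transmissi

Answer: on$transmissi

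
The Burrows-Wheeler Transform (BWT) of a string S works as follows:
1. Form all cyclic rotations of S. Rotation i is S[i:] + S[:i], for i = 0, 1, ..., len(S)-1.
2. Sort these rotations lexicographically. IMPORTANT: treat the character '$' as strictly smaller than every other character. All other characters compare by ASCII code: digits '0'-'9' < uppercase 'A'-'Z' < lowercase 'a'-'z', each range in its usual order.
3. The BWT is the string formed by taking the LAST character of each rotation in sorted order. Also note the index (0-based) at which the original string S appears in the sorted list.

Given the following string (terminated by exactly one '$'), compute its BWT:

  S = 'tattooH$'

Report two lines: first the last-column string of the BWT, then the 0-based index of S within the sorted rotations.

Answer: Hotot$ta
5

Derivation:
All 8 rotations (rotation i = S[i:]+S[:i]):
  rot[0] = tattooH$
  rot[1] = attooH$t
  rot[2] = ttooH$ta
  rot[3] = tooH$tat
  rot[4] = ooH$tatt
  rot[5] = oH$tatto
  rot[6] = H$tattoo
  rot[7] = $tattooH
Sorted (with $ < everything):
  sorted[0] = $tattooH  (last char: 'H')
  sorted[1] = H$tattoo  (last char: 'o')
  sorted[2] = attooH$t  (last char: 't')
  sorted[3] = oH$tatto  (last char: 'o')
  sorted[4] = ooH$tatt  (last char: 't')
  sorted[5] = tattooH$  (last char: '$')
  sorted[6] = tooH$tat  (last char: 't')
  sorted[7] = ttooH$ta  (last char: 'a')
Last column: Hotot$ta
Original string S is at sorted index 5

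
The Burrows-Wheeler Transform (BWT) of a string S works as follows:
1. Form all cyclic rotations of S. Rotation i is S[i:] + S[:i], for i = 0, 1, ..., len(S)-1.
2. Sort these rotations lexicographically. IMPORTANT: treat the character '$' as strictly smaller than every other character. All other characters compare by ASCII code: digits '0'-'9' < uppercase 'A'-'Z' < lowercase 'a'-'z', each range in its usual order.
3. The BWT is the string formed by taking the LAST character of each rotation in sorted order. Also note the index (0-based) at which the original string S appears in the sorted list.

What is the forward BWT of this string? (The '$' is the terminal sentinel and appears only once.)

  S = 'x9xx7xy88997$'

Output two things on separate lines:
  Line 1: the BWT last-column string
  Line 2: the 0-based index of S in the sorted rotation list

All 13 rotations (rotation i = S[i:]+S[:i]):
  rot[0] = x9xx7xy88997$
  rot[1] = 9xx7xy88997$x
  rot[2] = xx7xy88997$x9
  rot[3] = x7xy88997$x9x
  rot[4] = 7xy88997$x9xx
  rot[5] = xy88997$x9xx7
  rot[6] = y88997$x9xx7x
  rot[7] = 88997$x9xx7xy
  rot[8] = 8997$x9xx7xy8
  rot[9] = 997$x9xx7xy88
  rot[10] = 97$x9xx7xy889
  rot[11] = 7$x9xx7xy8899
  rot[12] = $x9xx7xy88997
Sorted (with $ < everything):
  sorted[0] = $x9xx7xy88997  (last char: '7')
  sorted[1] = 7$x9xx7xy8899  (last char: '9')
  sorted[2] = 7xy88997$x9xx  (last char: 'x')
  sorted[3] = 88997$x9xx7xy  (last char: 'y')
  sorted[4] = 8997$x9xx7xy8  (last char: '8')
  sorted[5] = 97$x9xx7xy889  (last char: '9')
  sorted[6] = 997$x9xx7xy88  (last char: '8')
  sorted[7] = 9xx7xy88997$x  (last char: 'x')
  sorted[8] = x7xy88997$x9x  (last char: 'x')
  sorted[9] = x9xx7xy88997$  (last char: '$')
  sorted[10] = xx7xy88997$x9  (last char: '9')
  sorted[11] = xy88997$x9xx7  (last char: '7')
  sorted[12] = y88997$x9xx7x  (last char: 'x')
Last column: 79xy898xx$97x
Original string S is at sorted index 9

Answer: 79xy898xx$97x
9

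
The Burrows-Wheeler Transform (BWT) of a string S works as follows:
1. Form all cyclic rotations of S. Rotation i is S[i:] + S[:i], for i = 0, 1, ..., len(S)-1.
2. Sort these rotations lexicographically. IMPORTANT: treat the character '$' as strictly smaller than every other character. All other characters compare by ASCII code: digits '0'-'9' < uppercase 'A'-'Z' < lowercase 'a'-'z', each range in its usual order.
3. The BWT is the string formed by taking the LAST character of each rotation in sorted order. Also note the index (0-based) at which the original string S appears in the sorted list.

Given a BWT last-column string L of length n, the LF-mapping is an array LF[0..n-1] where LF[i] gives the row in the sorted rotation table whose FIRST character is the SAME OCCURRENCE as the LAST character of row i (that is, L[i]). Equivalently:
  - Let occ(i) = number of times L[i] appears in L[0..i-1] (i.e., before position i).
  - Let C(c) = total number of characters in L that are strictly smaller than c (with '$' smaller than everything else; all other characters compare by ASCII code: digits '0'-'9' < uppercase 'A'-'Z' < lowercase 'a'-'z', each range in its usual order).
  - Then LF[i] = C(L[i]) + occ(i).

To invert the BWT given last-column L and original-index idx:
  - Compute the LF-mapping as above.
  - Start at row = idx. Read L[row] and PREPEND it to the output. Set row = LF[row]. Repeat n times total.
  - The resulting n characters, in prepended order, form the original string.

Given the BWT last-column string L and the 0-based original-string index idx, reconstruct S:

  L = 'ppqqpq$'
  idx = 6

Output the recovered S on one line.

Answer: qqpqpp$

Derivation:
LF mapping: 1 2 4 5 3 6 0
Walk LF starting at row 6, prepending L[row]:
  step 1: row=6, L[6]='$', prepend. Next row=LF[6]=0
  step 2: row=0, L[0]='p', prepend. Next row=LF[0]=1
  step 3: row=1, L[1]='p', prepend. Next row=LF[1]=2
  step 4: row=2, L[2]='q', prepend. Next row=LF[2]=4
  step 5: row=4, L[4]='p', prepend. Next row=LF[4]=3
  step 6: row=3, L[3]='q', prepend. Next row=LF[3]=5
  step 7: row=5, L[5]='q', prepend. Next row=LF[5]=6
Reversed output: qqpqpp$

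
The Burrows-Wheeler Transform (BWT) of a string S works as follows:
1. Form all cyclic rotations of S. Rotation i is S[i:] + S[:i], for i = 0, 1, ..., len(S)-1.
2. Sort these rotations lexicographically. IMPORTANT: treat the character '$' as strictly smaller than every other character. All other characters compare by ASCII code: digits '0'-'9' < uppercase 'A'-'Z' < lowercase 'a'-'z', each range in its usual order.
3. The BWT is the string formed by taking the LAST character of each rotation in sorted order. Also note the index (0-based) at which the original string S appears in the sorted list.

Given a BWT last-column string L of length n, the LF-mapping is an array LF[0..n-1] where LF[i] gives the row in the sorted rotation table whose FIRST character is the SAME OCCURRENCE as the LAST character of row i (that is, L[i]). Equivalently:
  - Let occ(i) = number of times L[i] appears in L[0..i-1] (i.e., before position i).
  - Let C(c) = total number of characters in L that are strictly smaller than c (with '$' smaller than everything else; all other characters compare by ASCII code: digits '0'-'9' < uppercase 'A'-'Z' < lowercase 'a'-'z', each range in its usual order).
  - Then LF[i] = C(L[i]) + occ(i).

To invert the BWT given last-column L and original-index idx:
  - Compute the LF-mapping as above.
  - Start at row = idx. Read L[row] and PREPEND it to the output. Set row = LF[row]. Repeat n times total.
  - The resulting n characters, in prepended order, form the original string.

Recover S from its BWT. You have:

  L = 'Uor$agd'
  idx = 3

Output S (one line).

Answer: dragoU$

Derivation:
LF mapping: 1 5 6 0 2 4 3
Walk LF starting at row 3, prepending L[row]:
  step 1: row=3, L[3]='$', prepend. Next row=LF[3]=0
  step 2: row=0, L[0]='U', prepend. Next row=LF[0]=1
  step 3: row=1, L[1]='o', prepend. Next row=LF[1]=5
  step 4: row=5, L[5]='g', prepend. Next row=LF[5]=4
  step 5: row=4, L[4]='a', prepend. Next row=LF[4]=2
  step 6: row=2, L[2]='r', prepend. Next row=LF[2]=6
  step 7: row=6, L[6]='d', prepend. Next row=LF[6]=3
Reversed output: dragoU$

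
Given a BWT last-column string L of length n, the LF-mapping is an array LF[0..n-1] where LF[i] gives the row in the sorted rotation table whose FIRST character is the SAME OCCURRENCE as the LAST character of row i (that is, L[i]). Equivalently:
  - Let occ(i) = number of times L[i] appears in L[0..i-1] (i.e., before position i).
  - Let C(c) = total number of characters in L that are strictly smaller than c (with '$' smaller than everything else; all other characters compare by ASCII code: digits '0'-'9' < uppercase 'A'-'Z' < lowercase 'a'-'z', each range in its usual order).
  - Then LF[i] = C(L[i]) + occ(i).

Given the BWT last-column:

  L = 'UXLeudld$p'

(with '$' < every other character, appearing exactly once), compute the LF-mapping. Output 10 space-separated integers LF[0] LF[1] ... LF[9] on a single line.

Char counts: '$':1, 'L':1, 'U':1, 'X':1, 'd':2, 'e':1, 'l':1, 'p':1, 'u':1
C (first-col start): C('$')=0, C('L')=1, C('U')=2, C('X')=3, C('d')=4, C('e')=6, C('l')=7, C('p')=8, C('u')=9
L[0]='U': occ=0, LF[0]=C('U')+0=2+0=2
L[1]='X': occ=0, LF[1]=C('X')+0=3+0=3
L[2]='L': occ=0, LF[2]=C('L')+0=1+0=1
L[3]='e': occ=0, LF[3]=C('e')+0=6+0=6
L[4]='u': occ=0, LF[4]=C('u')+0=9+0=9
L[5]='d': occ=0, LF[5]=C('d')+0=4+0=4
L[6]='l': occ=0, LF[6]=C('l')+0=7+0=7
L[7]='d': occ=1, LF[7]=C('d')+1=4+1=5
L[8]='$': occ=0, LF[8]=C('$')+0=0+0=0
L[9]='p': occ=0, LF[9]=C('p')+0=8+0=8

Answer: 2 3 1 6 9 4 7 5 0 8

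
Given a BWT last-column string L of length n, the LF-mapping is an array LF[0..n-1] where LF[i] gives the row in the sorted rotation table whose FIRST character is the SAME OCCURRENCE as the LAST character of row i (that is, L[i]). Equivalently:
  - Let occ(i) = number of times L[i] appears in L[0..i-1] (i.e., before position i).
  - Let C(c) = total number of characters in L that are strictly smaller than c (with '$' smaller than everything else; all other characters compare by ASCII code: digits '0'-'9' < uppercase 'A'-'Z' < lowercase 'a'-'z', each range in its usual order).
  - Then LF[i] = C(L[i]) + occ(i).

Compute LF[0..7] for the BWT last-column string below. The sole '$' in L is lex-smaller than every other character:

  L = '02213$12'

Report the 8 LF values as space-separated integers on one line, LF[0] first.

Char counts: '$':1, '0':1, '1':2, '2':3, '3':1
C (first-col start): C('$')=0, C('0')=1, C('1')=2, C('2')=4, C('3')=7
L[0]='0': occ=0, LF[0]=C('0')+0=1+0=1
L[1]='2': occ=0, LF[1]=C('2')+0=4+0=4
L[2]='2': occ=1, LF[2]=C('2')+1=4+1=5
L[3]='1': occ=0, LF[3]=C('1')+0=2+0=2
L[4]='3': occ=0, LF[4]=C('3')+0=7+0=7
L[5]='$': occ=0, LF[5]=C('$')+0=0+0=0
L[6]='1': occ=1, LF[6]=C('1')+1=2+1=3
L[7]='2': occ=2, LF[7]=C('2')+2=4+2=6

Answer: 1 4 5 2 7 0 3 6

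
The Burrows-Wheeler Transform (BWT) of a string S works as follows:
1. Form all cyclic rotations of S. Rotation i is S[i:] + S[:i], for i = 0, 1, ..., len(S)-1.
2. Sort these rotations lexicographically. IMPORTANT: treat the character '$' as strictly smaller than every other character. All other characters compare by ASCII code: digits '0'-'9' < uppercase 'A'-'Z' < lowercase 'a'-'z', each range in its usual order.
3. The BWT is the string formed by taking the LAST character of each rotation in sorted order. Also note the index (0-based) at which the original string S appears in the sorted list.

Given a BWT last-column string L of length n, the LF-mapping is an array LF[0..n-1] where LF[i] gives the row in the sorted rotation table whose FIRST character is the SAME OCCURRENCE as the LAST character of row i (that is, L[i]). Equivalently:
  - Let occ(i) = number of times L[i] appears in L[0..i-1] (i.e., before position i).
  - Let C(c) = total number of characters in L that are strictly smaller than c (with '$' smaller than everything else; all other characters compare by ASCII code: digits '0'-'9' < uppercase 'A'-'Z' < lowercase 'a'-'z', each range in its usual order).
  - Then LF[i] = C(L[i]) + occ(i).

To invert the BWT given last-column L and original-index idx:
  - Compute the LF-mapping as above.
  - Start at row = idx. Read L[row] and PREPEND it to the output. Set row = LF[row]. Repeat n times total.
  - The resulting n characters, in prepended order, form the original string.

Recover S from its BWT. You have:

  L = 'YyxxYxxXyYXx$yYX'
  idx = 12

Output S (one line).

Answer: xxYxXyyXYyxXxYY$

Derivation:
LF mapping: 4 13 8 9 5 10 11 1 14 6 2 12 0 15 7 3
Walk LF starting at row 12, prepending L[row]:
  step 1: row=12, L[12]='$', prepend. Next row=LF[12]=0
  step 2: row=0, L[0]='Y', prepend. Next row=LF[0]=4
  step 3: row=4, L[4]='Y', prepend. Next row=LF[4]=5
  step 4: row=5, L[5]='x', prepend. Next row=LF[5]=10
  step 5: row=10, L[10]='X', prepend. Next row=LF[10]=2
  step 6: row=2, L[2]='x', prepend. Next row=LF[2]=8
  step 7: row=8, L[8]='y', prepend. Next row=LF[8]=14
  step 8: row=14, L[14]='Y', prepend. Next row=LF[14]=7
  step 9: row=7, L[7]='X', prepend. Next row=LF[7]=1
  step 10: row=1, L[1]='y', prepend. Next row=LF[1]=13
  step 11: row=13, L[13]='y', prepend. Next row=LF[13]=15
  step 12: row=15, L[15]='X', prepend. Next row=LF[15]=3
  step 13: row=3, L[3]='x', prepend. Next row=LF[3]=9
  step 14: row=9, L[9]='Y', prepend. Next row=LF[9]=6
  step 15: row=6, L[6]='x', prepend. Next row=LF[6]=11
  step 16: row=11, L[11]='x', prepend. Next row=LF[11]=12
Reversed output: xxYxXyyXYyxXxYY$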